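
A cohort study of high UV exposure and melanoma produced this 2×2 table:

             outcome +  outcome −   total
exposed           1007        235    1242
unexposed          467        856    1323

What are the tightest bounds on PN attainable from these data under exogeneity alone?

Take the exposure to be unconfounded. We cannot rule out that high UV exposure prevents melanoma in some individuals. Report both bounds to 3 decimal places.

0.565 ≤ PN ≤ 0.798

p₁ = P(outcome | exposed) = 1007/1242 = 0.81079
p₀ = P(outcome | unexposed) = 467/1323 = 0.35299
Under exogeneity alone the bounds on PN are max{0,(p₁−p₀)/p₁} ≤ PN ≤ min{1,(1−p₀)/p₁}.
  lower = (p₁ − p₀)/p₁ = 0.4578 / 0.81079 ≈ 0.5646
  upper = min{1, (1 − p₀)/p₁} = 0.64701 / 0.81079 ≈ 0.7980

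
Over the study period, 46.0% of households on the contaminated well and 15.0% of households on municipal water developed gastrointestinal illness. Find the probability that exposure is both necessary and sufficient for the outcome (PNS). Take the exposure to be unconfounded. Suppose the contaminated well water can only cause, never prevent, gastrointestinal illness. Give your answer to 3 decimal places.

p₁ = 0.46, p₀ = 0.15.
Under exogeneity and monotonicity, PNS = p₁ − p₀.
PNS = 0.46 − 0.15 = 0.31

PNS ≈ 0.310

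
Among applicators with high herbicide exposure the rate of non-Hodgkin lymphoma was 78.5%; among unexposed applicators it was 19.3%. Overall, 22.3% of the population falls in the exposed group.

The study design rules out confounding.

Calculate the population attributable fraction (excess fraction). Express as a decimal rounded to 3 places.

PAF ≈ 0.406

p₁ = 0.785, p₀ = 0.193.
Overall risk P(Y=1) = π·p₁ + (1−π)·p₀ = 0.223×0.785 + 0.777×0.193 = 0.32502.
Under exogeneity, PAF = [P(Y=1) − p₀] / P(Y=1).
PAF = (0.32502 − 0.193) / 0.32502 ≈ 0.4062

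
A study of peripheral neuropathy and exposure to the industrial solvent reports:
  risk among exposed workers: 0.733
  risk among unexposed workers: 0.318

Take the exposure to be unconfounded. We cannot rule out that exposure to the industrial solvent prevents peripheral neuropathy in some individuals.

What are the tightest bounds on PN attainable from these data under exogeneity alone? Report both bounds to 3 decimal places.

0.566 ≤ PN ≤ 0.930

Let p₁ = 0.733, p₀ = 0.318.
Under exogeneity alone the bounds on PN are max{0,(p₁−p₀)/p₁} ≤ PN ≤ min{1,(1−p₀)/p₁}.
  lower = (p₁ − p₀)/p₁ = 0.415 / 0.733 ≈ 0.5662
  upper = min{1, (1 − p₀)/p₁} = 0.682 / 0.733 ≈ 0.9304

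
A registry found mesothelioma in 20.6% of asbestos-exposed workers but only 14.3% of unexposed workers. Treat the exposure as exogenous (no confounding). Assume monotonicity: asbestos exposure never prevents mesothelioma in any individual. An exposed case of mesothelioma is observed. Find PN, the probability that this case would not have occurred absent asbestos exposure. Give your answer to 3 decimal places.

PN ≈ 0.306

p₁ = 0.206, p₀ = 0.143.
Under exogeneity and monotonicity, PN = (p₁ − p₀) / p₁.
PN = (0.206 − 0.143) / 0.206 = 0.063 / 0.206 ≈ 0.3058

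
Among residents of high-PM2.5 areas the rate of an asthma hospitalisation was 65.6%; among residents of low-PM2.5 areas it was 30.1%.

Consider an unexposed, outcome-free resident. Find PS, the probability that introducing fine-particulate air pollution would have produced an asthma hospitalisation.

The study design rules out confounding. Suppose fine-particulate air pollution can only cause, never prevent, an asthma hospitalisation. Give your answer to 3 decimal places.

PS ≈ 0.508

p₁ = 0.656, p₀ = 0.301.
Under exogeneity and monotonicity, PS = (p₁ − p₀) / (1 − p₀).
PS = (0.656 − 0.301) / (1 − 0.301) = 0.355 / 0.699 ≈ 0.5079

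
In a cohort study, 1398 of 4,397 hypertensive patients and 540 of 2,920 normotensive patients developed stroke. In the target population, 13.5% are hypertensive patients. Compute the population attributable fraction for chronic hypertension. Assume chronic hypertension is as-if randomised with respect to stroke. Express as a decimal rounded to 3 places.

PAF ≈ 0.089

p₁ = P(outcome | exposed) = 1398/4397 = 0.31794
p₀ = P(outcome | unexposed) = 540/2920 = 0.18493
Overall risk P(Y=1) = π·p₁ + (1−π)·p₀ = 0.135×0.31794 + 0.865×0.18493 = 0.20289.
Under exogeneity, PAF = [P(Y=1) − p₀] / P(Y=1).
PAF = (0.20289 − 0.18493) / 0.20289 ≈ 0.0885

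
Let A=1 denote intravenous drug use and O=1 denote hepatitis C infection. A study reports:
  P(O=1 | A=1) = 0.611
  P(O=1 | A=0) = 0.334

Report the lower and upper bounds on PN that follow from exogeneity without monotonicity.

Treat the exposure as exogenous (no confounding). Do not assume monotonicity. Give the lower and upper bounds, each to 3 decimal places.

Let p₁ = 0.611, p₀ = 0.334.
Under exogeneity alone the bounds on PN are max{0,(p₁−p₀)/p₁} ≤ PN ≤ min{1,(1−p₀)/p₁}.
  lower = (p₁ − p₀)/p₁ = 0.277 / 0.611 ≈ 0.4534
  upper = min{1, (1 − p₀)/p₁} = 0.666 / 0.611 ≈ 1.0900 → capped at 1

0.453 ≤ PN ≤ 1.000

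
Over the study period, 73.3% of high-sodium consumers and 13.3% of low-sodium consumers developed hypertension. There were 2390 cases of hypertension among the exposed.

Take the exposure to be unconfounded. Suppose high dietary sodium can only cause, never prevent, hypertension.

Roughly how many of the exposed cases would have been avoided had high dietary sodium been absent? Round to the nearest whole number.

about 1956 cases

p₁ = 0.733, p₀ = 0.133.
PN = (p₁ − p₀)/p₁ = (0.733 − 0.133) / 0.733 ≈ 0.81855.
Attributable cases ≈ PN × (exposed cases) = 0.81855 × 2390 ≈ 1956.34.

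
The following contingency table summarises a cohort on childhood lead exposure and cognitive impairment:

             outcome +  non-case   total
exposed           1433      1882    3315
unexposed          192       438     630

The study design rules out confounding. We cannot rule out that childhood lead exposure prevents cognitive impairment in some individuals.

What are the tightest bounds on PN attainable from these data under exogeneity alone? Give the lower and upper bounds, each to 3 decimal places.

0.295 ≤ PN ≤ 1.000

p₁ = P(outcome | exposed) = 1433/3315 = 0.43228
p₀ = P(outcome | unexposed) = 192/630 = 0.30476
Under exogeneity alone the bounds on PN are max{0,(p₁−p₀)/p₁} ≤ PN ≤ min{1,(1−p₀)/p₁}.
  lower = (p₁ − p₀)/p₁ = 0.12752 / 0.43228 ≈ 0.2950
  upper = min{1, (1 − p₀)/p₁} = 0.69524 / 0.43228 ≈ 1.6083 → capped at 1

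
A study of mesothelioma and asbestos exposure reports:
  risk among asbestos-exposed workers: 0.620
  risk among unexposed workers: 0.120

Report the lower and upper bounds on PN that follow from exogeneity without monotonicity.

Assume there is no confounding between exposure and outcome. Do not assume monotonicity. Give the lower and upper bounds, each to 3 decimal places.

0.806 ≤ PN ≤ 1.000

Let p₁ = 0.62, p₀ = 0.12.
Under exogeneity alone the bounds on PN are max{0,(p₁−p₀)/p₁} ≤ PN ≤ min{1,(1−p₀)/p₁}.
  lower = (p₁ − p₀)/p₁ = 0.5 / 0.62 ≈ 0.8065
  upper = min{1, (1 − p₀)/p₁} = 0.88 / 0.62 ≈ 1.4194 → capped at 1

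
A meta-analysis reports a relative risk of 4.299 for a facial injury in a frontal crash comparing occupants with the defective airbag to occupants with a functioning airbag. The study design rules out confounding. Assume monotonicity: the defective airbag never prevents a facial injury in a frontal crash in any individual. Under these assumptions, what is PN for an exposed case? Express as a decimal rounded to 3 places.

PN ≈ 0.767

Under exogeneity and monotonicity, PN = (RR − 1) / RR = 1 − 1/RR.
PN = (4.299 − 1) / 4.299 = 3.299 / 4.299 ≈ 0.7674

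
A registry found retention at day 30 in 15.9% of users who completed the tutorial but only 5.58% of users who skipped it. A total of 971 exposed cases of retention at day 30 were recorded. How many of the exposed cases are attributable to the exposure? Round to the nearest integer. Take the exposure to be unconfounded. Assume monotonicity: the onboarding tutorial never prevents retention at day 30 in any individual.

p₁ = 0.159, p₀ = 0.0558.
PN = (p₁ − p₀)/p₁ = (0.159 − 0.0558) / 0.159 ≈ 0.64906.
Attributable cases ≈ PN × (exposed cases) = 0.64906 × 971 ≈ 630.23.

about 630 cases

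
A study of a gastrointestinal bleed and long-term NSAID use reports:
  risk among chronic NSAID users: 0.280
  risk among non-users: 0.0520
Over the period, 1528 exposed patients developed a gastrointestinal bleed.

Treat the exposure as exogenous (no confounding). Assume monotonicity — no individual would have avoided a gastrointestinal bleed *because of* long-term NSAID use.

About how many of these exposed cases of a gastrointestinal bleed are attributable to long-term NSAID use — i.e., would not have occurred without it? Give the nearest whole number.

Let p₁ = 0.28, p₀ = 0.052.
PN = (p₁ − p₀)/p₁ = (0.28 − 0.052) / 0.28 ≈ 0.81429.
Attributable cases ≈ PN × (exposed cases) = 0.81429 × 1528 ≈ 1244.23.

about 1244 cases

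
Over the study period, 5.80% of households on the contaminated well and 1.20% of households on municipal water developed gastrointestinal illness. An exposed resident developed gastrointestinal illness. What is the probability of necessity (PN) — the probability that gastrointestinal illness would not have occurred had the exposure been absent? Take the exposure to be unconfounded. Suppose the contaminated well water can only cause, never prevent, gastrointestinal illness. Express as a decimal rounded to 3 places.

p₁ = 0.058, p₀ = 0.012.
Under exogeneity and monotonicity, PN = (p₁ − p₀) / p₁.
PN = (0.058 − 0.012) / 0.058 = 0.046 / 0.058 ≈ 0.7931

PN ≈ 0.793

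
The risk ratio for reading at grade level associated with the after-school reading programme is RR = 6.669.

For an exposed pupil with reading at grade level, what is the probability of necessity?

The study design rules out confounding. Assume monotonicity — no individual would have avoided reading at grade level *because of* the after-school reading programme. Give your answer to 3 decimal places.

Under exogeneity and monotonicity, PN = (RR − 1) / RR = 1 − 1/RR.
PN = (6.669 − 1) / 6.669 = 5.669 / 6.669 ≈ 0.8501

PN ≈ 0.850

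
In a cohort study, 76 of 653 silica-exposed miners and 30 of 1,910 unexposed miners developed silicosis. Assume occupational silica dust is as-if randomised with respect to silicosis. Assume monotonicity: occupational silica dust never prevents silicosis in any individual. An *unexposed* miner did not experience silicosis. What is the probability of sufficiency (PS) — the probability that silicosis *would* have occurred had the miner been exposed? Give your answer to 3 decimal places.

PS ≈ 0.102

p₁ = P(outcome | exposed) = 76/653 = 0.11639
p₀ = P(outcome | unexposed) = 30/1910 = 0.015707
Under exogeneity and monotonicity, PS = (p₁ − p₀) / (1 − p₀).
PS = (0.11639 − 0.015707) / (1 − 0.015707) = 0.10068 / 0.98429 ≈ 0.1023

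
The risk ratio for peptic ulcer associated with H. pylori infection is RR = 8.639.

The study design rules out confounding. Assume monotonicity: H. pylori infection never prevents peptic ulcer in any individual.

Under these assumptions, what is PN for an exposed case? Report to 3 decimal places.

PN ≈ 0.884

Under exogeneity and monotonicity, PN = (RR − 1) / RR = 1 − 1/RR.
PN = (8.639 − 1) / 8.639 = 7.639 / 8.639 ≈ 0.8842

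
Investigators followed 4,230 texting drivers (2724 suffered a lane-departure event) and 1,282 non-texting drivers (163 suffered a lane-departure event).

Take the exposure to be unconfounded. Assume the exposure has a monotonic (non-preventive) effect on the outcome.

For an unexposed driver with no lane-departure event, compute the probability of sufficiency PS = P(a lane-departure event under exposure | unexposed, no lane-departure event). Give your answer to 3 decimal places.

PS ≈ 0.592

p₁ = P(outcome | exposed) = 2724/4230 = 0.64397
p₀ = P(outcome | unexposed) = 163/1282 = 0.12715
Under exogeneity and monotonicity, PS = (p₁ − p₀) / (1 − p₀).
PS = (0.64397 − 0.12715) / (1 − 0.12715) = 0.51683 / 0.87285 ≈ 0.5921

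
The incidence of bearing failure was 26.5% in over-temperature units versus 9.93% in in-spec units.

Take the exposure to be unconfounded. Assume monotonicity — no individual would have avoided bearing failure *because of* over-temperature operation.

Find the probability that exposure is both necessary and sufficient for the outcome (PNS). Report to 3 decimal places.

p₁ = 0.265, p₀ = 0.0993.
Under exogeneity and monotonicity, PNS = p₁ − p₀.
PNS = 0.265 − 0.0993 = 0.1657

PNS ≈ 0.166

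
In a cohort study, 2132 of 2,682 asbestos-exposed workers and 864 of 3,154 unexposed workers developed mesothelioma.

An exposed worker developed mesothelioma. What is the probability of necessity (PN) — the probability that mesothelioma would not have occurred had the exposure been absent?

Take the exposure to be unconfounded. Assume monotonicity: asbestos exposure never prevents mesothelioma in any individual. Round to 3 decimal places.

PN ≈ 0.655

p₁ = P(outcome | exposed) = 2132/2682 = 0.79493
p₀ = P(outcome | unexposed) = 864/3154 = 0.27394
Under exogeneity and monotonicity, PN = (p₁ − p₀) / p₁.
PN = (0.79493 − 0.27394) / 0.79493 = 0.52099 / 0.79493 ≈ 0.6554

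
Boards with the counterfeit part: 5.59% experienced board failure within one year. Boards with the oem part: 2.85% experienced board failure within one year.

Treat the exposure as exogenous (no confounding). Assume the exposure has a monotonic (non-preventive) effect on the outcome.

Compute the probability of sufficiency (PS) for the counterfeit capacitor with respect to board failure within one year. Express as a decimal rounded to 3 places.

p₁ = 0.0559, p₀ = 0.0285.
Under exogeneity and monotonicity, PS = (p₁ − p₀) / (1 − p₀).
PS = (0.0559 − 0.0285) / (1 − 0.0285) = 0.0274 / 0.9715 ≈ 0.0282

PS ≈ 0.028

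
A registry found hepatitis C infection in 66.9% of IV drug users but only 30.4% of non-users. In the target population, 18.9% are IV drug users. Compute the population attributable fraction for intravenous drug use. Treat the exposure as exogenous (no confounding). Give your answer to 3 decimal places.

PAF ≈ 0.185

p₁ = 0.669, p₀ = 0.304.
Overall risk P(Y=1) = π·p₁ + (1−π)·p₀ = 0.189×0.669 + 0.811×0.304 = 0.37299.
Under exogeneity, PAF = [P(Y=1) − p₀] / P(Y=1).
PAF = (0.37299 − 0.304) / 0.37299 ≈ 0.1850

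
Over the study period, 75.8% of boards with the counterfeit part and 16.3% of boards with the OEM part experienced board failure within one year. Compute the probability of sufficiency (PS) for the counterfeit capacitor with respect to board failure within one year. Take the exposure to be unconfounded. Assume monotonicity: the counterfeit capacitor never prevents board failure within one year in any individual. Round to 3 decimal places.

p₁ = 0.758, p₀ = 0.163.
Under exogeneity and monotonicity, PS = (p₁ − p₀) / (1 − p₀).
PS = (0.758 − 0.163) / (1 − 0.163) = 0.595 / 0.837 ≈ 0.7109

PS ≈ 0.711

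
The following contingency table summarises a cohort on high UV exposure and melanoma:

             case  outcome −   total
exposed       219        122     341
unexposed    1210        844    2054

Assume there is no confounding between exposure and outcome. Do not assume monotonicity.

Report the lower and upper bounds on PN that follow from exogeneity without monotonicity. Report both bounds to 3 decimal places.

p₁ = P(outcome | exposed) = 219/341 = 0.64223
p₀ = P(outcome | unexposed) = 1210/2054 = 0.58909
Under exogeneity alone the bounds on PN are max{0,(p₁−p₀)/p₁} ≤ PN ≤ min{1,(1−p₀)/p₁}.
  lower = (p₁ − p₀)/p₁ = 0.053134 / 0.64223 ≈ 0.0827
  upper = min{1, (1 − p₀)/p₁} = 0.41091 / 0.64223 ≈ 0.6398

0.083 ≤ PN ≤ 0.640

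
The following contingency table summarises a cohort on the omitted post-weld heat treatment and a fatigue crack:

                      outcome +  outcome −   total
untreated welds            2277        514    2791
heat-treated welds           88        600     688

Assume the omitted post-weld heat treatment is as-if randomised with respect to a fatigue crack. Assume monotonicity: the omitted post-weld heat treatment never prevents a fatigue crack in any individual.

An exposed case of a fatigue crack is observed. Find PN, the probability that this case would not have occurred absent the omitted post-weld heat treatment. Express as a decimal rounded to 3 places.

p₁ = P(outcome | exposed) = 2277/2791 = 0.81584
p₀ = P(outcome | unexposed) = 88/688 = 0.12791
Under exogeneity and monotonicity, PN = (p₁ − p₀)/p₁.
PN = (0.81584 − 0.12791) / 0.81584 ≈ 0.8432

PN ≈ 0.843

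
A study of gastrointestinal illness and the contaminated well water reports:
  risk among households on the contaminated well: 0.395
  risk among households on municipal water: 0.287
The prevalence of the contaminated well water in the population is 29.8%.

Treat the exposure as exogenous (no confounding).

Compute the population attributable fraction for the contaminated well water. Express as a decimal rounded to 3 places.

Let p₁ = 0.395, p₀ = 0.287.
Overall risk P(Y=1) = π·p₁ + (1−π)·p₀ = 0.298×0.395 + 0.702×0.287 = 0.31918.
Under exogeneity, PAF = [P(Y=1) − p₀] / P(Y=1).
PAF = (0.31918 − 0.287) / 0.31918 ≈ 0.1008

PAF ≈ 0.101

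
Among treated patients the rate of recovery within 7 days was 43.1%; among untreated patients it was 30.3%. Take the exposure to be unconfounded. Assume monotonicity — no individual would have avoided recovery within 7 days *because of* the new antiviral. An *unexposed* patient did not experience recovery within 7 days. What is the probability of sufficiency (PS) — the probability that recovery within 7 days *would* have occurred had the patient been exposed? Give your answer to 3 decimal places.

PS ≈ 0.184

p₁ = 0.431, p₀ = 0.303.
Under exogeneity and monotonicity, PS = (p₁ − p₀) / (1 − p₀).
PS = (0.431 − 0.303) / (1 − 0.303) = 0.128 / 0.697 ≈ 0.1836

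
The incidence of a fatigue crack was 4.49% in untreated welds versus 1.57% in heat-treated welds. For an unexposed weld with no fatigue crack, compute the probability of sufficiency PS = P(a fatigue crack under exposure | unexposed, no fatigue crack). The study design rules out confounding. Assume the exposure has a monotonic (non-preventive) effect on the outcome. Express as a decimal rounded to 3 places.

p₁ = 0.0449, p₀ = 0.0157.
Under exogeneity and monotonicity, PS = (p₁ − p₀) / (1 − p₀).
PS = (0.0449 − 0.0157) / (1 − 0.0157) = 0.0292 / 0.9843 ≈ 0.0297

PS ≈ 0.030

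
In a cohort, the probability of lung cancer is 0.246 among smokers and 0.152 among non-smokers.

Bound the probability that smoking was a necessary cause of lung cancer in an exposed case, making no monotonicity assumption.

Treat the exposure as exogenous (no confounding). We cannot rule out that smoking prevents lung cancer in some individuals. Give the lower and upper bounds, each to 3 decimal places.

0.382 ≤ PN ≤ 1.000

Let p₁ = 0.246, p₀ = 0.152.
Under exogeneity alone the bounds on PN are max{0,(p₁−p₀)/p₁} ≤ PN ≤ min{1,(1−p₀)/p₁}.
  lower = (p₁ − p₀)/p₁ = 0.094 / 0.246 ≈ 0.3821
  upper = min{1, (1 − p₀)/p₁} = 0.848 / 0.246 ≈ 3.4472 → capped at 1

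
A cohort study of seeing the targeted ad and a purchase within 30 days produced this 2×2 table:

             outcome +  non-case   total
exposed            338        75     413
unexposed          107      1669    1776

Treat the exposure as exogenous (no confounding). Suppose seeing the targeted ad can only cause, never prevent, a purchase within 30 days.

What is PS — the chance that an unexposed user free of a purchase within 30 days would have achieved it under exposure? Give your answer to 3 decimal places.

PS ≈ 0.807

p₁ = P(outcome | exposed) = 338/413 = 0.8184
p₀ = P(outcome | unexposed) = 107/1776 = 0.060248
Under exogeneity and monotonicity, PS = (p₁ − p₀) / (1 − p₀).
PS = (0.8184 − 0.060248) / (1 − 0.060248) = 0.75815 / 0.93975 ≈ 0.8068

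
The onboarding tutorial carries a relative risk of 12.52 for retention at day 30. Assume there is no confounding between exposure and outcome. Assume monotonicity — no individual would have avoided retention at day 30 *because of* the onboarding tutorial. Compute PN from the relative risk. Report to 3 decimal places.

PN ≈ 0.920

Under exogeneity and monotonicity, PN = (RR − 1) / RR = 1 − 1/RR.
PN = (12.52 − 1) / 12.52 = 11.52 / 12.52 ≈ 0.9201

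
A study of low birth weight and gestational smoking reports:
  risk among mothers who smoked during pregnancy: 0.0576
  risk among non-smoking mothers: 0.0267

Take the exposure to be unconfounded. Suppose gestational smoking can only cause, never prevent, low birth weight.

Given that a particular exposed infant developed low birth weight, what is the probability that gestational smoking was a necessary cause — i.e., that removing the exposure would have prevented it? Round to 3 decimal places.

Let p₁ = 0.0576, p₀ = 0.0267.
Under exogeneity and monotonicity, PN = (p₁ − p₀) / p₁.
PN = (0.0576 − 0.0267) / 0.0576 = 0.0309 / 0.0576 ≈ 0.5365

PN ≈ 0.536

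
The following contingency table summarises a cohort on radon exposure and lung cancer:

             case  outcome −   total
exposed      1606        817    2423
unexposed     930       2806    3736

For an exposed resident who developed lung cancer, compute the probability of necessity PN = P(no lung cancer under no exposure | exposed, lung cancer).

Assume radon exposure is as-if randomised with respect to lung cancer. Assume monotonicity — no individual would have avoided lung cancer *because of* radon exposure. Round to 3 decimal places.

PN ≈ 0.624

p₁ = P(outcome | exposed) = 1606/2423 = 0.66281
p₀ = P(outcome | unexposed) = 930/3736 = 0.24893
Under exogeneity and monotonicity, PN = (p₁ − p₀)/p₁.
PN = (0.66281 − 0.24893) / 0.66281 ≈ 0.6244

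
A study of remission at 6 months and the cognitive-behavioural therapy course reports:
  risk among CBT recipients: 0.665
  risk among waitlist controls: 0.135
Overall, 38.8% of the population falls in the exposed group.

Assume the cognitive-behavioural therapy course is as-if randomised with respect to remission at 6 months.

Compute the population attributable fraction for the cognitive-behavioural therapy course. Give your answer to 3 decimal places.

PAF ≈ 0.604

Let p₁ = 0.665, p₀ = 0.135.
Overall risk P(Y=1) = π·p₁ + (1−π)·p₀ = 0.388×0.665 + 0.612×0.135 = 0.34064.
Under exogeneity, PAF = [P(Y=1) − p₀] / P(Y=1).
PAF = (0.34064 − 0.135) / 0.34064 ≈ 0.6037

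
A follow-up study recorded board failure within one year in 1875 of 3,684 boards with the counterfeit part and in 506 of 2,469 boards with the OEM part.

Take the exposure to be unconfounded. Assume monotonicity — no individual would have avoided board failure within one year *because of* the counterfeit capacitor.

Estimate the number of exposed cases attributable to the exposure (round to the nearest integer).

about 1120 cases

p₁ = P(outcome | exposed) = 1875/3684 = 0.50896
p₀ = P(outcome | unexposed) = 506/2469 = 0.20494
PN = (p₁ − p₀)/p₁ = (0.50896 − 0.20494) / 0.50896 ≈ 0.59733.
Attributable cases ≈ PN × (exposed cases) = 0.59733 × 1875 ≈ 1120.00.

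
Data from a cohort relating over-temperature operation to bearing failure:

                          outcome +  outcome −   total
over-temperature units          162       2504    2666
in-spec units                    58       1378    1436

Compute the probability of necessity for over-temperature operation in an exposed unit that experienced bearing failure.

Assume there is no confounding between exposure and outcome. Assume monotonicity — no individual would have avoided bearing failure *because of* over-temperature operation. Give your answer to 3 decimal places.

PN ≈ 0.335

p₁ = P(outcome | exposed) = 162/2666 = 0.060765
p₀ = P(outcome | unexposed) = 58/1436 = 0.04039
Under exogeneity and monotonicity, PN = (p₁ − p₀)/p₁.
PN = (0.060765 − 0.04039) / 0.060765 ≈ 0.3353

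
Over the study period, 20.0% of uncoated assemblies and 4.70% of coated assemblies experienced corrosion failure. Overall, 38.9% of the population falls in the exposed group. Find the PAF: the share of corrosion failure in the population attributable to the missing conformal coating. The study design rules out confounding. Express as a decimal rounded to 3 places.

PAF ≈ 0.559

p₁ = 0.2, p₀ = 0.047.
Overall risk P(Y=1) = π·p₁ + (1−π)·p₀ = 0.389×0.2 + 0.611×0.047 = 0.10652.
Under exogeneity, PAF = [P(Y=1) − p₀] / P(Y=1).
PAF = (0.10652 − 0.047) / 0.10652 ≈ 0.5588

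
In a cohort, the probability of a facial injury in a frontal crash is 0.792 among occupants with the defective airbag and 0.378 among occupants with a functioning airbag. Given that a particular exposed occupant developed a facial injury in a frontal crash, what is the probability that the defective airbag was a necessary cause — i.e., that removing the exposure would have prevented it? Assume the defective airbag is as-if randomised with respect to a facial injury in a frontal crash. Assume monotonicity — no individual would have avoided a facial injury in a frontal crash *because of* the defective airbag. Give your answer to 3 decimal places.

PN ≈ 0.523

Let p₁ = 0.792, p₀ = 0.378.
Under exogeneity and monotonicity, PN = (p₁ − p₀) / p₁.
PN = (0.792 − 0.378) / 0.792 = 0.414 / 0.792 ≈ 0.5227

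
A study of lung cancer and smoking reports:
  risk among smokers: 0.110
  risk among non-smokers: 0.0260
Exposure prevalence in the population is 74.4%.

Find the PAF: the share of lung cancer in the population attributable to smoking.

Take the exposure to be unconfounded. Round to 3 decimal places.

PAF ≈ 0.706

Let p₁ = 0.11, p₀ = 0.026.
Overall risk P(Y=1) = π·p₁ + (1−π)·p₀ = 0.744×0.11 + 0.256×0.026 = 0.088496.
Under exogeneity, PAF = [P(Y=1) − p₀] / P(Y=1).
PAF = (0.088496 − 0.026) / 0.088496 ≈ 0.7062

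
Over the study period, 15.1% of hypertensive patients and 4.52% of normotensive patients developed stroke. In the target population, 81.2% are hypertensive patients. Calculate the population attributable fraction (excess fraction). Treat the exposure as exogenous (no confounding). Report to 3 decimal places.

p₁ = 0.151, p₀ = 0.0452.
Overall risk P(Y=1) = π·p₁ + (1−π)·p₀ = 0.812×0.151 + 0.188×0.0452 = 0.13111.
Under exogeneity, PAF = [P(Y=1) − p₀] / P(Y=1).
PAF = (0.13111 − 0.0452) / 0.13111 ≈ 0.6553

PAF ≈ 0.655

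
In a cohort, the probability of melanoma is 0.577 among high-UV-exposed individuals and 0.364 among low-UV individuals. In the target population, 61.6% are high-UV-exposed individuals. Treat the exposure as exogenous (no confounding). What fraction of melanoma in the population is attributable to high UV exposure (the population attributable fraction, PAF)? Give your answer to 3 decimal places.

Let p₁ = 0.577, p₀ = 0.364.
Overall risk P(Y=1) = π·p₁ + (1−π)·p₀ = 0.616×0.577 + 0.384×0.364 = 0.49521.
Under exogeneity, PAF = [P(Y=1) − p₀] / P(Y=1).
PAF = (0.49521 − 0.364) / 0.49521 ≈ 0.2650

PAF ≈ 0.265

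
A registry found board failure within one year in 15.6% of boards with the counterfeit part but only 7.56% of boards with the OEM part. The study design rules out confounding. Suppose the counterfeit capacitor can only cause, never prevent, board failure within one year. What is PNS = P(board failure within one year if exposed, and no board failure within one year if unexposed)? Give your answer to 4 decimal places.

p₁ = 0.156, p₀ = 0.0756.
Under exogeneity and monotonicity, PNS = p₁ − p₀.
PNS = 0.156 − 0.0756 = 0.0804

PNS ≈ 0.0804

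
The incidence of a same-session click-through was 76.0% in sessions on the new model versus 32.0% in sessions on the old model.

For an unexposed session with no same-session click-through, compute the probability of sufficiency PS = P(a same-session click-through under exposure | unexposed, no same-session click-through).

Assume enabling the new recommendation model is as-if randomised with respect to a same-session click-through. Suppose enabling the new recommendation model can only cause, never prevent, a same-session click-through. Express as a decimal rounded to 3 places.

PS ≈ 0.647

p₁ = 0.76, p₀ = 0.32.
Under exogeneity and monotonicity, PS = (p₁ − p₀) / (1 − p₀).
PS = (0.76 − 0.32) / (1 − 0.32) = 0.44 / 0.68 ≈ 0.6471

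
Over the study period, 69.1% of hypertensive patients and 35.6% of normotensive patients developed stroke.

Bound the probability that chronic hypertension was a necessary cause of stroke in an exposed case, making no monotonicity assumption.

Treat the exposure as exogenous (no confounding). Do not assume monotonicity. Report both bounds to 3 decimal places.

p₁ = 0.691, p₀ = 0.356.
Under exogeneity alone the bounds on PN are max{0,(p₁−p₀)/p₁} ≤ PN ≤ min{1,(1−p₀)/p₁}.
  lower = (p₁ − p₀)/p₁ = 0.335 / 0.691 ≈ 0.4848
  upper = min{1, (1 − p₀)/p₁} = 0.644 / 0.691 ≈ 0.9320

0.485 ≤ PN ≤ 0.932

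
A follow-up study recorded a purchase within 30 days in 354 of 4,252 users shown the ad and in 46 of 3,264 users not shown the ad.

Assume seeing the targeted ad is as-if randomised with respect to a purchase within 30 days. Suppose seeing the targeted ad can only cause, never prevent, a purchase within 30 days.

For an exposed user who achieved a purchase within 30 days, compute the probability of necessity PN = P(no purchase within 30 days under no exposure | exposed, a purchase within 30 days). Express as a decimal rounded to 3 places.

PN ≈ 0.831

p₁ = P(outcome | exposed) = 354/4252 = 0.083255
p₀ = P(outcome | unexposed) = 46/3264 = 0.014093
Under exogeneity and monotonicity, PN = (p₁ − p₀) / p₁.
PN = (0.083255 − 0.014093) / 0.083255 = 0.069162 / 0.083255 ≈ 0.8307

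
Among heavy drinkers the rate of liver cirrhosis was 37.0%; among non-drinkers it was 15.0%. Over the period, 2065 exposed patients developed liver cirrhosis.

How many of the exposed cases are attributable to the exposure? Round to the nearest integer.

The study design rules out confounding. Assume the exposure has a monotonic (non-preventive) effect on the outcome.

about 1228 cases

p₁ = 0.37, p₀ = 0.15.
PN = (p₁ − p₀)/p₁ = (0.37 − 0.15) / 0.37 ≈ 0.59459.
Attributable cases ≈ PN × (exposed cases) = 0.59459 × 2065 ≈ 1227.84.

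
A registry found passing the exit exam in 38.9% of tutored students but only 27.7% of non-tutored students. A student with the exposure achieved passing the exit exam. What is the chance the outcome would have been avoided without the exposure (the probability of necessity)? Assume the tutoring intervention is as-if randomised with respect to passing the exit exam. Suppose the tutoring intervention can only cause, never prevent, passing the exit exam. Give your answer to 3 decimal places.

PN ≈ 0.288

p₁ = 0.389, p₀ = 0.277.
Under exogeneity and monotonicity, PN = (p₁ − p₀) / p₁.
PN = (0.389 − 0.277) / 0.389 = 0.112 / 0.389 ≈ 0.2879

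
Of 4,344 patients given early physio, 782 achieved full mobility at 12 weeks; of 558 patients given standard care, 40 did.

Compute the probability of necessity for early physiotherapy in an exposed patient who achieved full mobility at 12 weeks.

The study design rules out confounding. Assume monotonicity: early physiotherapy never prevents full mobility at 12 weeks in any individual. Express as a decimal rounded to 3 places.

p₁ = P(outcome | exposed) = 782/4344 = 0.18002
p₀ = P(outcome | unexposed) = 40/558 = 0.071685
Under exogeneity and monotonicity, PN = (p₁ − p₀) / p₁.
PN = (0.18002 − 0.071685) / 0.18002 = 0.10833 / 0.18002 ≈ 0.6018

PN ≈ 0.602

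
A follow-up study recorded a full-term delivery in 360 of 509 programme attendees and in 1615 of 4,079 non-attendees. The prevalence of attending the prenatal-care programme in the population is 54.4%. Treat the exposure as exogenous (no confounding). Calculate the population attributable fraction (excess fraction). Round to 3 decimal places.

p₁ = P(outcome | exposed) = 360/509 = 0.70727
p₀ = P(outcome | unexposed) = 1615/4079 = 0.39593
Overall risk P(Y=1) = π·p₁ + (1−π)·p₀ = 0.544×0.70727 + 0.456×0.39593 = 0.5653.
Under exogeneity, PAF = [P(Y=1) − p₀] / P(Y=1).
PAF = (0.5653 − 0.39593) / 0.5653 ≈ 0.2996

PAF ≈ 0.300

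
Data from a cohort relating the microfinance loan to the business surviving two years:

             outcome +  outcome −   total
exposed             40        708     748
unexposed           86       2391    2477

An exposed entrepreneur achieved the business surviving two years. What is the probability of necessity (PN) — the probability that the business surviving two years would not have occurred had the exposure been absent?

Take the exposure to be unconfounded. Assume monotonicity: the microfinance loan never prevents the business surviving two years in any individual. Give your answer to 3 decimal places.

PN ≈ 0.351

p₁ = P(outcome | exposed) = 40/748 = 0.053476
p₀ = P(outcome | unexposed) = 86/2477 = 0.034719
Under exogeneity and monotonicity, PN = (p₁ − p₀) / p₁.
PN = (0.053476 − 0.034719) / 0.053476 = 0.018757 / 0.053476 ≈ 0.3507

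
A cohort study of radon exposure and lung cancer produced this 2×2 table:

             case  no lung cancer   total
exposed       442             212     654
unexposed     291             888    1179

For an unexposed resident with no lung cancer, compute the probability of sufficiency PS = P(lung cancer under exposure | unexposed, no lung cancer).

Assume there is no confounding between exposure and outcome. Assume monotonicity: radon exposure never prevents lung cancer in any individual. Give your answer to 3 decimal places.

PS ≈ 0.570

p₁ = P(outcome | exposed) = 442/654 = 0.67584
p₀ = P(outcome | unexposed) = 291/1179 = 0.24682
Under exogeneity and monotonicity, PS = (p₁ − p₀)/(1 − p₀).
PS = (0.67584 − 0.24682) / 0.75318 ≈ 0.5696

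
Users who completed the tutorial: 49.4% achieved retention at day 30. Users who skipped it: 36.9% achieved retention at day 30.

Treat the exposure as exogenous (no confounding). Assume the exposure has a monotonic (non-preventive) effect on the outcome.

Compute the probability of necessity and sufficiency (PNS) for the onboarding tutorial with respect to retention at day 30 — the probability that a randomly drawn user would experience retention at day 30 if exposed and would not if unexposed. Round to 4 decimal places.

PNS ≈ 0.1250

p₁ = 0.494, p₀ = 0.369.
Under exogeneity and monotonicity, PNS = p₁ − p₀.
PNS = 0.494 − 0.369 = 0.125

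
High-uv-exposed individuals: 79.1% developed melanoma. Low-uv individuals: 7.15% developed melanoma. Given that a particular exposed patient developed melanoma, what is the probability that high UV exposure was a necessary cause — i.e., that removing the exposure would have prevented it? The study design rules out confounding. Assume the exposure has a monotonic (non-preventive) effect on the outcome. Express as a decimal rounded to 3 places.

p₁ = 0.791, p₀ = 0.0715.
Under exogeneity and monotonicity, PN = (p₁ − p₀) / p₁.
PN = (0.791 − 0.0715) / 0.791 = 0.7195 / 0.791 ≈ 0.9096

PN ≈ 0.910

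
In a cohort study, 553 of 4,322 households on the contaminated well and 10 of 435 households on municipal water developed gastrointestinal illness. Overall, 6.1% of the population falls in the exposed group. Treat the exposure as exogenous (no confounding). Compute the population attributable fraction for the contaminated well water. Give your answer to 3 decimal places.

p₁ = P(outcome | exposed) = 553/4322 = 0.12795
p₀ = P(outcome | unexposed) = 10/435 = 0.022989
Overall risk P(Y=1) = π·p₁ + (1−π)·p₀ = 0.061×0.12795 + 0.939×0.022989 = 0.029391.
Under exogeneity, PAF = [P(Y=1) − p₀] / P(Y=1).
PAF = (0.029391 − 0.022989) / 0.029391 ≈ 0.2178

PAF ≈ 0.218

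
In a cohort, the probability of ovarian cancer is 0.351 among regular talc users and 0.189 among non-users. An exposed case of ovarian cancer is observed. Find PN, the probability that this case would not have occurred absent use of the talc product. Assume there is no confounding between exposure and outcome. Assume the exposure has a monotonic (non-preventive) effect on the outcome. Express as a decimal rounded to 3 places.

PN ≈ 0.462

Let p₁ = 0.351, p₀ = 0.189.
Under exogeneity and monotonicity, PN = (p₁ − p₀) / p₁.
PN = (0.351 − 0.189) / 0.351 = 0.162 / 0.351 ≈ 0.4615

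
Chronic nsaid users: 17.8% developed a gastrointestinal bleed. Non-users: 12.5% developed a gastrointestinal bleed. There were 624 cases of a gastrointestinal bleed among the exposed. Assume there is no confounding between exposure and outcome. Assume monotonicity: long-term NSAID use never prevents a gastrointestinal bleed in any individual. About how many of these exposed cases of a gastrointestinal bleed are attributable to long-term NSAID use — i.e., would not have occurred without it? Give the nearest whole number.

about 186 cases

p₁ = 0.178, p₀ = 0.125.
PN = (p₁ − p₀)/p₁ = (0.178 − 0.125) / 0.178 ≈ 0.29775.
Attributable cases ≈ PN × (exposed cases) = 0.29775 × 624 ≈ 185.80.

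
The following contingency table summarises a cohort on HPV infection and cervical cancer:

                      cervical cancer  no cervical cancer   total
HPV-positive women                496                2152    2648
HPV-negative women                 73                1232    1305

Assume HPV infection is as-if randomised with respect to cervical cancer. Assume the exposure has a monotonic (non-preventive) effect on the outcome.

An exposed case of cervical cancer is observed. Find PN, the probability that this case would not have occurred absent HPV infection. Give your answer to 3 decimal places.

p₁ = P(outcome | exposed) = 496/2648 = 0.18731
p₀ = P(outcome | unexposed) = 73/1305 = 0.055939
Under exogeneity and monotonicity, PN = (p₁ − p₀) / p₁.
PN = (0.18731 − 0.055939) / 0.18731 = 0.13137 / 0.18731 ≈ 0.7014

PN ≈ 0.701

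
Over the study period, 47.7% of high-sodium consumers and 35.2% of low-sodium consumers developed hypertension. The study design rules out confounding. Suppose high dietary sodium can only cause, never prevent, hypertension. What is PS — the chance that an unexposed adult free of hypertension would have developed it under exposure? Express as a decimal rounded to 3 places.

PS ≈ 0.193

p₁ = 0.477, p₀ = 0.352.
Under exogeneity and monotonicity, PS = (p₁ − p₀) / (1 − p₀).
PS = (0.477 − 0.352) / (1 − 0.352) = 0.125 / 0.648 ≈ 0.1929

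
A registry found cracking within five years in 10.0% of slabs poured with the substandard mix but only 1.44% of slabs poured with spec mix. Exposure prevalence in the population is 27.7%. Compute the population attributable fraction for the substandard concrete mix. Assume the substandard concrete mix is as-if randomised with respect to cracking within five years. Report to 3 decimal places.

p₁ = 0.1, p₀ = 0.0144.
Overall risk P(Y=1) = π·p₁ + (1−π)·p₀ = 0.277×0.1 + 0.723×0.0144 = 0.038111.
Under exogeneity, PAF = [P(Y=1) − p₀] / P(Y=1).
PAF = (0.038111 − 0.0144) / 0.038111 ≈ 0.6222

PAF ≈ 0.622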